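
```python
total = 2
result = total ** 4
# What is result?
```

Trace:
`total = 2` → total = 2
`result = total ** 4` → result = 16
So result = 16

Answer: 16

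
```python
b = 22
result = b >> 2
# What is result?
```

Trace:
`b = 22` → b = 22
`result = b >> 2` → result = 5
So result = 5

Answer: 5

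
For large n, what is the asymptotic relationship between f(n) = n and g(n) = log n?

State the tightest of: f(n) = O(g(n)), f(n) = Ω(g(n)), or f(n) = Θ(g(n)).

n vs log n: f(n) = Ω(g(n)) but not O(g(n)) — n grows strictly faster than log n.

Answer: f(n) = Ω(g(n)) but not O(g(n)) — n grows strictly faster than log n.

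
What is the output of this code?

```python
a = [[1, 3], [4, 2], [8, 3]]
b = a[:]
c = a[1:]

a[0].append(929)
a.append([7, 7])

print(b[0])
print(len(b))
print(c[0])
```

Key concept: slice with nested mutation.
Step by step:
`a = [[1, 3], [4, 2], [8, 3]]` → a = [[1, 3], [4, 2], [8, 3]]
`b = a[:]` → b = [[1, 3], [4, 2], [8, 3]]
`c = a[1:]` → c = [[4, 2], [8, 3]]
`a[0].append(929)` → a = [[1, 3, 929], [4, 2], [8, 3]]; b = [[1, 3, 929], [4, 2], [8, 3]]
`a.append([7, 7])` → a = [[1, 3, 929], [4, 2], [8, 3], [7, 7]]
`print(b[0])` → prints [1, 3, 929]
`print(len(b))` → prints 3
`print(c[0])` → prints [4, 2]

Answer:
[1, 3, 929]
3
[4, 2]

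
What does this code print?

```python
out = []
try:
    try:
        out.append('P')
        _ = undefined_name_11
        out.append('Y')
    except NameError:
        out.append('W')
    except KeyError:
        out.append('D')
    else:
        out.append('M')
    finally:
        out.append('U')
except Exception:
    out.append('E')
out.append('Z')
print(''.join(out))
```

Execution trace: 'P' (inner try body) → 'W' (inner except NameError) → 'U' (inner finally) → 'Z' (after the try/except). Output: PWUZ

Answer: PWUZ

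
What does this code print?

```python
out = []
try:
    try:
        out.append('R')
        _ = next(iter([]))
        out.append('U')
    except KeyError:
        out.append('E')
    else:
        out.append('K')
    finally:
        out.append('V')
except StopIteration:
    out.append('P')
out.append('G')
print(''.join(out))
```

Execution trace: 'R' (try body) → 'V' (finally) → 'P' (outer except StopIteration) → 'G' (after the try/except). Output: RVPG

Answer: RVPG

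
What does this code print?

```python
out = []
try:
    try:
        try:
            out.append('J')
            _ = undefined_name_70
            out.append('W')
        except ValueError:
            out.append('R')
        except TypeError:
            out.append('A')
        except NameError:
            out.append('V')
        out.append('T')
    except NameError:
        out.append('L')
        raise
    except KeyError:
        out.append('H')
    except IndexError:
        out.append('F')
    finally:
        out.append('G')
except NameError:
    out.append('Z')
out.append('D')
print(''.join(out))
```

Execution trace: 'J' (inner try body) → 'V' (inner except NameError) → 'T' (try body, no exception) → 'G' (finally) → 'D' (after the try/except). Output: JVTGD

Answer: JVTGD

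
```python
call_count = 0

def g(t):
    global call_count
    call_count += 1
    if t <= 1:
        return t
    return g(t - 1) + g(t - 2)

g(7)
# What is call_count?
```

Calls(t) = 1 + Calls(t-1) + Calls(t-2); Calls(0)=Calls(1)=1. For t=7 this gives 41.

Answer: 41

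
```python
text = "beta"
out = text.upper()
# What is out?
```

Trace:
`text = "beta"` → text = 'beta'
`out = text.upper()` → out = 'BETA'
So out = 'BETA'

Answer: 'BETA'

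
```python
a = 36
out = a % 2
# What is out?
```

Trace:
`a = 36` → a = 36
`out = a % 2` → out = 0
So out = 0

Answer: 0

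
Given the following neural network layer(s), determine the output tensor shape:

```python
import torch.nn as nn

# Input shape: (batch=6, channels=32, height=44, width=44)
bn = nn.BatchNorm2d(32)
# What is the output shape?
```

Input: (6, 32, 44, 44) -> Output: (6, 32, 44, 44)

Answer: (6, 32, 44, 44)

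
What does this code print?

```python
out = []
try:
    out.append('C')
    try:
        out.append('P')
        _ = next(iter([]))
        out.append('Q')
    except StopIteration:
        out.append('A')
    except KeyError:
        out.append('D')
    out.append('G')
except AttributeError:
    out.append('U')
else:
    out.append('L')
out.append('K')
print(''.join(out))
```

Execution trace: 'C' (try body) → 'P' (inner try body) → 'A' (inner except StopIteration) → 'G' (try body, no exception) → 'L' (else) → 'K' (after the try/except). Output: CPAGLK

Answer: CPAGLK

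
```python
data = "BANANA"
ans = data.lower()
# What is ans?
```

Trace:
`data = "BANANA"` → data = 'BANANA'
`ans = data.lower()` → ans = 'banana'
So ans = 'banana'

Answer: 'banana'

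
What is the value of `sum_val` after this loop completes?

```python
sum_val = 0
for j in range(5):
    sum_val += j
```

Sum of 0 to 4 = 10
`sum_val` takes the values: 0 → 1 → 3 → 6 → 10

Answer: 10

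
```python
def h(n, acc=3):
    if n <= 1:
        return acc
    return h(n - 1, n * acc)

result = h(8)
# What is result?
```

Accumulator trace (n, acc): (8, 3) -> (7, 24) -> (6, 168) -> (5, 1008) -> (4, 5040) -> (3, 20160) -> (2, 60480) -> (1, 120960) -> return 120960

Answer: 120960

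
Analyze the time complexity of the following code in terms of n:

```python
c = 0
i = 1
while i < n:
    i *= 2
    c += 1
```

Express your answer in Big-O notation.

Each loop level contributes: log n. Multiplying the contributions gives O(log n).

Answer: O(log n)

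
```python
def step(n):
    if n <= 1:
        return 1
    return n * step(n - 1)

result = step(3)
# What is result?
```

step(3) = 3 * 2 * 1 = 6

Answer: 6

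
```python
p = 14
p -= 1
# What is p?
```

Trace:
`p = 14` → p = 14
`p -= 1` → p = 13
So p = 13

Answer: 13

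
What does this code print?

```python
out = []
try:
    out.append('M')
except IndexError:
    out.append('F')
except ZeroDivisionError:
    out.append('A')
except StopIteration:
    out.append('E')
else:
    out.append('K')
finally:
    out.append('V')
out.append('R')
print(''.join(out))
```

Execution trace: 'M' (try body, no exception) → 'K' (else) → 'V' (finally) → 'R' (after the try/except). Output: MKVR

Answer: MKVR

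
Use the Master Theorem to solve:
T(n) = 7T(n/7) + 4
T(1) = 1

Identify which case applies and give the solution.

a=7, b=7, f(n)=4. log_7(7) = 1. Since c=0 < 1, Case 1 applies: T(n) = Θ(n^log_b(a)) = O(n).

Answer: O(n) - Case 1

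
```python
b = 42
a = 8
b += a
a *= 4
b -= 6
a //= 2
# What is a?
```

Trace:
`b = 42` → b = 42
`a = 8` → a = 8
`b += a` → b = 50
`a *= 4` → a = 32
`b -= 6` → b = 44
`a //= 2` → a = 16
So a = 16

Answer: 16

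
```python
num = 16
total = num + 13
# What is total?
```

Trace:
`num = 16` → num = 16
`total = num + 13` → total = 29
So total = 29

Answer: 29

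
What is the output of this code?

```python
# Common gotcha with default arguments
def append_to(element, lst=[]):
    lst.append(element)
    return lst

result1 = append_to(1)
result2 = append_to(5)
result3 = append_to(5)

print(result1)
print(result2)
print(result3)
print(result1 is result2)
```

Key concept: mutable default argument gotcha.
Step by step:
`result1 = append_to(1)` → result1 = [1]
`result2 = append_to(5)` → result1 = [1, 5] (same object as result2); result2 = [1, 5] (same object as result1)
`result3 = append_to(5)` → result1 = [1, 5, 5] (same object as result2, result3); result2 = [1, 5, 5] (same object as result1, result3); result3 = [1, 5, 5] (same object as result1, result2)
`print(result1)` → prints [1, 5, 5]
`print(result2)` → prints [1, 5, 5]
`print(result3)` → prints [1, 5, 5]
`print(result1 is result2)` → prints True

Answer:
[1, 5, 5]
[1, 5, 5]
[1, 5, 5]
True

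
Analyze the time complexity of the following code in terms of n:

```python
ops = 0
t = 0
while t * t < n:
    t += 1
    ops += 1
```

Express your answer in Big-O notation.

Each loop level contributes: √n. Multiplying the contributions gives O(√n).

Answer: O(√n)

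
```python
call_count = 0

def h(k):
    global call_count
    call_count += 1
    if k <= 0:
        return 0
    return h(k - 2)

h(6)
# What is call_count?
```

Linear recursion stepping by 2: 4 calls from k=6 down to ≤0.

Answer: 4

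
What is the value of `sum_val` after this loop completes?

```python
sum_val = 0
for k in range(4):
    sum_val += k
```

Sum of 0 to 3 = 6
`sum_val` takes the values: 0 → 1 → 3 → 6

Answer: 6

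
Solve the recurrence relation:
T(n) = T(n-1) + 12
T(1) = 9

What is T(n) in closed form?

Unrolling: T(n) = T(1) + 12·(n-1) = 9 + 12(n-1) = 12n - 3.

Answer: T(n) = 12n - 3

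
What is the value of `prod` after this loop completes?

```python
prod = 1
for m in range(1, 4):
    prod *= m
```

3! = 6
`prod` takes the values: 1 → 2 → 6

Answer: 6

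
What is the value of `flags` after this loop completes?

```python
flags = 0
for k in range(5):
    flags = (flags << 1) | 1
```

Build 5 consecutive 1-bits: 0b11111
`flags` takes the values: 0 → 1 → 3 → 7 → 15 → 31

Answer: 31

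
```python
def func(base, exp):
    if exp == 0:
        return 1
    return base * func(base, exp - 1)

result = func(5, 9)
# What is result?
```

func(5, 9) = 5 * 5 * 5 * 5 * 5 * 5 * 5 * 5 * 5 = 1953125

Answer: 1953125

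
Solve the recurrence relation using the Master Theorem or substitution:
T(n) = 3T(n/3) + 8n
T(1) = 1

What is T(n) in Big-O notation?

By Master Theorem: a=3, b=3, f(n)=8n. Since log_3(3) = 1 and f(n) = Θ(n^1), Case 2 applies. T(n) = O(n log n).

Answer: O(n log n)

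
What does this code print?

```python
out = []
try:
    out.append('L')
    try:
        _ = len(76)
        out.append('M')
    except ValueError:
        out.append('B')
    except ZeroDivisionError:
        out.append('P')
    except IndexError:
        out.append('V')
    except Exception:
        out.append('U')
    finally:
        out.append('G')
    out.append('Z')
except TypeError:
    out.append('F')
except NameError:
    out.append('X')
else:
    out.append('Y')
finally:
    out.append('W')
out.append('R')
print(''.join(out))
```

Execution trace: 'L' (try body) → 'U' (inner except Exception) → 'G' (inner finally) → 'Z' (try body, no exception) → 'Y' (else) → 'W' (finally) → 'R' (after the try/except). Output: LUGZYWR

Answer: LUGZYWR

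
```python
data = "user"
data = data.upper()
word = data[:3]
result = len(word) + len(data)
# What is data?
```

Trace:
`data = "user"` → data = 'user'
`data = data.upper()` → data = 'USER'
`word = data[:3]` → word = 'USE'
`result = len(word) + len(data)` → result = 7
So data = 'USER'

Answer: 'USER'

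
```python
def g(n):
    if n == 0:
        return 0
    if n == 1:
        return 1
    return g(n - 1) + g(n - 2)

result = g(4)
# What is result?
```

Build up from base cases: g(0)=0, g(1)=1, g(2)=1, g(3)=2, g(4)=3

Answer: 3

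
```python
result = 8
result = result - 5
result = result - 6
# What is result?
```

Trace:
`result = 8` → result = 8
`result = result - 5` → result = 3
`result = result - 6` → result = -3
So result = -3

Answer: -3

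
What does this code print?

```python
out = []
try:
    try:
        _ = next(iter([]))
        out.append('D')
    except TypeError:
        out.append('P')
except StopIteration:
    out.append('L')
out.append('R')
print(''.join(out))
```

Execution trace: 'L' (outer except StopIteration) → 'R' (after the try/except). Output: LR

Answer: LR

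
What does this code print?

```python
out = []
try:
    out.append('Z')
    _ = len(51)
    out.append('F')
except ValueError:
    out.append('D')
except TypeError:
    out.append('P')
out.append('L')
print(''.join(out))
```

Execution trace: 'Z' (try body) → 'P' (except TypeError) → 'L' (after the try/except). Output: ZPL

Answer: ZPL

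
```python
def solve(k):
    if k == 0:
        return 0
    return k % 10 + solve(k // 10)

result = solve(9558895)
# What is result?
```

Sum of digits of 9558895: 5 + 9 + 8 + 8 + 5 + 5 + 9 = 49

Answer: 49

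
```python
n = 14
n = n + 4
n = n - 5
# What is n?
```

Trace:
`n = 14` → n = 14
`n = n + 4` → n = 18
`n = n - 5` → n = 13
So n = 13

Answer: 13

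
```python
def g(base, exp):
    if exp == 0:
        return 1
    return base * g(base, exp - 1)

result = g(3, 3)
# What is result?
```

g(3, 3) = 3 * 3 * 3 = 27

Answer: 27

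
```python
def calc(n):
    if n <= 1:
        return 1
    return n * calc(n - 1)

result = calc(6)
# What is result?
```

calc(6) = 6 * 5 * 4 * 3 * 2 * 1 = 720

Answer: 720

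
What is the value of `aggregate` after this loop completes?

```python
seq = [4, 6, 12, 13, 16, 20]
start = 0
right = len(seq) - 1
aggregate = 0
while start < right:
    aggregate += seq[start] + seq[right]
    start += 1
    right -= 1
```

Sum of pairs from ends
`aggregate` takes the values: 0 → 24 → 46 → 71

Answer: 71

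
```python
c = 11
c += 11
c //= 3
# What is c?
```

Trace:
`c = 11` → c = 11
`c += 11` → c = 22
`c //= 3` → c = 7
So c = 7

Answer: 7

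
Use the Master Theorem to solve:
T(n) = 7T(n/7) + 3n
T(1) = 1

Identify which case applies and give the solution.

a=7, b=7, f(n)=3n. log_7(7) = 1. Since c=1 = 1, Case 2 applies: T(n) = Θ(n^log_b(a) · log n) = O(n log n).

Answer: O(n log n) - Case 2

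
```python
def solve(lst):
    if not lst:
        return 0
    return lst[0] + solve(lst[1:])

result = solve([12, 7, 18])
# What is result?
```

12 + 7 + 18 + 0 = 37

Answer: 37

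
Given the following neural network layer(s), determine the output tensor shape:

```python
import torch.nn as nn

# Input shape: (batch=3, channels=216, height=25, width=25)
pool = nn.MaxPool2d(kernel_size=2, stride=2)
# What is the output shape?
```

Input: (3, 216, 25, 25) -> Output: (3, 216, 12, 12)

Answer: (3, 216, 12, 12)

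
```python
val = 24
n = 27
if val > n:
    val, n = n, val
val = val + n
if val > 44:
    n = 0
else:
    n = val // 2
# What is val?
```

Trace:
`val = 24` → val = 24
`n = 27` → n = 27
`if val > n: ...` → val > n is False → no variable changes
`val = val + n` → val = 51
`if val > 44: ...` → val > 44 is True → n = 0
So val = 51

Answer: 51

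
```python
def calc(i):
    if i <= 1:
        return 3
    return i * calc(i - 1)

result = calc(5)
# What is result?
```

calc(5) = 5 * 4 * 3 * 2 * 3 = 360

Answer: 360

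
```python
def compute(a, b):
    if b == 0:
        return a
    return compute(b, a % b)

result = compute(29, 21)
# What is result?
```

compute(29, 21) -> compute(21, 8) -> compute(8, 5) -> compute(5, 3) -> compute(3, 2) -> compute(2, 1) -> compute(1, 0) -> 1

Answer: 1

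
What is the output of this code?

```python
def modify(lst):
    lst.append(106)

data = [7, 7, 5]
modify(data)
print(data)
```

Key concept: function modifies passed list.
Step by step:
`data = [7, 7, 5]` → data = [7, 7, 5]
`modify(data)` → data = [7, 7, 5, 106]
`print(data)` → prints [7, 7, 5, 106]

Answer: [7, 7, 5, 106]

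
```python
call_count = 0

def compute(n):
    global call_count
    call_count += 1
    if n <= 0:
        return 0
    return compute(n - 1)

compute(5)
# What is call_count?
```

Linear recursion stepping by 1: 6 calls from n=5 down to ≤0.

Answer: 6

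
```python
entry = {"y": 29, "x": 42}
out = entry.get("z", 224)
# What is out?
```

Trace:
`entry = {"y": 29, "x": 42}` → entry = {'y': 29, 'x': 42}
`out = entry.get("z", 224)` → out = 224
So out = 224

Answer: 224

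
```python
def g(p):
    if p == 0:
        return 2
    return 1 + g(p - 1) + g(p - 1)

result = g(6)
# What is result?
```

g(p) = 1 + 2·g(p-1), g(0)=2. Closed form: (2+1)·2^6 - 1 = 191.

Answer: 191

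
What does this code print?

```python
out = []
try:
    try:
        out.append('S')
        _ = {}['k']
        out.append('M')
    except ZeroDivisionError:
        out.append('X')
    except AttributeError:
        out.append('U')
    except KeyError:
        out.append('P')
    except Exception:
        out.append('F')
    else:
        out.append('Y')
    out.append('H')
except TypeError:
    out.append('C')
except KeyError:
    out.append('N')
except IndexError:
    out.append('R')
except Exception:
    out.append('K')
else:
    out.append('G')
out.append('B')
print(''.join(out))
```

Execution trace: 'S' (inner try body) → 'P' (inner except KeyError) → 'H' (try body, no exception) → 'G' (else) → 'B' (after the try/except). Output: SPHGB

Answer: SPHGB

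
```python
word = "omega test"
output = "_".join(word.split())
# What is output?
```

Trace:
`word = "omega test"` → word = 'omega test'
`output = "_".join(word.split())` → output = 'omega_test'
So output = 'omega_test'

Answer: 'omega_test'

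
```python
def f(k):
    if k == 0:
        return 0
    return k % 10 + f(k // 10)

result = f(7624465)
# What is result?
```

Sum of digits of 7624465: 5 + 6 + 4 + 4 + 2 + 6 + 7 = 34

Answer: 34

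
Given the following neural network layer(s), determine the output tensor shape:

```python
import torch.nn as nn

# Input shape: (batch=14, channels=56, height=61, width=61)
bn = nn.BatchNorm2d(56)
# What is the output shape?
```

Input: (14, 56, 61, 61) -> Output: (14, 56, 61, 61)

Answer: (14, 56, 61, 61)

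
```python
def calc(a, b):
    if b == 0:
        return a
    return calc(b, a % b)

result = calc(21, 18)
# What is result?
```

calc(21, 18) -> calc(18, 3) -> calc(3, 0) -> 3

Answer: 3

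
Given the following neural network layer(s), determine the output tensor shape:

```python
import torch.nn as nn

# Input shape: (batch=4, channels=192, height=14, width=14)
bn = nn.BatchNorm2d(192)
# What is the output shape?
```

Input: (4, 192, 14, 14) -> Output: (4, 192, 14, 14)

Answer: (4, 192, 14, 14)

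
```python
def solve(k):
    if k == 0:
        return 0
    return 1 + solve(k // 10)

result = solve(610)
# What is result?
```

Count of digits of 610: 3

Answer: 3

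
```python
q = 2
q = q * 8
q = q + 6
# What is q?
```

Trace:
`q = 2` → q = 2
`q = q * 8` → q = 16
`q = q + 6` → q = 22
So q = 22

Answer: 22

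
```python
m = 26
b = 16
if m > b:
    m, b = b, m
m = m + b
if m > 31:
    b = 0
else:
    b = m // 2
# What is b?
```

Trace:
`m = 26` → m = 26
`b = 16` → b = 16
`if m > b: ...` → m > b is True → m = 16; b = 26
`m = m + b` → m = 42
`if m > 31: ...` → m > 31 is True → b = 0
So b = 0

Answer: 0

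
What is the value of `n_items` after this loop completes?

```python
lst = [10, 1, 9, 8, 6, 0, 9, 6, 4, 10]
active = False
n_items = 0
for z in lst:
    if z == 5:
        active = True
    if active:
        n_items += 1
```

Count elements after first 5 in [10, 1, 9, 8, 6, 0, 9, 6, 4, 10]
`n_items` takes the values: 0

Answer: 0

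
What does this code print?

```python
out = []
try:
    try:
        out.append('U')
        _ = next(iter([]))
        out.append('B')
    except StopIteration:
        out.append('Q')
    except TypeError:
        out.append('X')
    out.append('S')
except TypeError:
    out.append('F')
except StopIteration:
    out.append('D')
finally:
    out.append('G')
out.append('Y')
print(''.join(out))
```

Execution trace: 'U' (inner try body) → 'Q' (inner except StopIteration) → 'S' (try body, no exception) → 'G' (finally) → 'Y' (after the try/except). Output: UQSGY

Answer: UQSGY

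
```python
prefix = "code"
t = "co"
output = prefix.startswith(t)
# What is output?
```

Trace:
`prefix = "code"` → prefix = 'code'
`t = "co"` → t = 'co'
`output = prefix.startswith(t)` → output = True
So output = True

Answer: True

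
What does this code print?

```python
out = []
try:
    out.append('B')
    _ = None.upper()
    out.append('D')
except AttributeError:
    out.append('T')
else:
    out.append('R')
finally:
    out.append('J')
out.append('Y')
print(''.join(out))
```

Execution trace: 'B' (try body) → 'T' (except AttributeError) → 'J' (finally) → 'Y' (after the try/except). Output: BTJY

Answer: BTJY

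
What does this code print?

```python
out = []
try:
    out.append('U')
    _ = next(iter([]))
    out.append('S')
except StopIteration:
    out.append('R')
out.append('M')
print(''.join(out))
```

Execution trace: 'U' (try body) → 'R' (except StopIteration) → 'M' (after the try/except). Output: URM

Answer: URM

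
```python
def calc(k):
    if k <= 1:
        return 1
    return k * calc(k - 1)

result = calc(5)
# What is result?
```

calc(5) = 5 * 4 * 3 * 2 * 1 = 120

Answer: 120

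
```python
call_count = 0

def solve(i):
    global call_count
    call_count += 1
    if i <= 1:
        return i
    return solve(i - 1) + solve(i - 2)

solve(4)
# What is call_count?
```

Calls(i) = 1 + Calls(i-1) + Calls(i-2); Calls(0)=Calls(1)=1. For i=4 this gives 9.

Answer: 9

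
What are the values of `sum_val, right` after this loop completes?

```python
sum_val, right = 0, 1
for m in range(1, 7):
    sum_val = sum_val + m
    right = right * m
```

Sum and factorial of 1 to 6
`sum_val, right` takes the values: (0, 1) → (1, 1) → (3, 1) → (3, 2) → (6, 2) → (6, 6) → (10, 6) → (10, 24) → (15, 24) → (15, 120) → (21, 120) → (21, 720)

Answer: 21, 720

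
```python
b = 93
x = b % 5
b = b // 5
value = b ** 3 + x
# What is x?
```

Trace:
`b = 93` → b = 93
`x = b % 5` → x = 3
`b = b // 5` → b = 18
`value = b ** 3 + x` → value = 5835
So x = 3

Answer: 3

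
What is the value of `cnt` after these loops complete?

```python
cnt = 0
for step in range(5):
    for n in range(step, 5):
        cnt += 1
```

Upper triangle: 5 + 4 + ... + 1
`cnt` takes the values: 0 → 1 → 2 → 3 → 4 → 5 → 6 → 7 → 8 → 9 → 10 → 11 → 12 → 13 → 14 → 15

Answer: 15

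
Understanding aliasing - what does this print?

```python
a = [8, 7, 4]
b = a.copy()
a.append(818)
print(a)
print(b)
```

Key concept: list.copy() creates independent copy.
Step by step:
`a = [8, 7, 4]` → a = [8, 7, 4]
`b = a.copy()` → b = [8, 7, 4]
`a.append(818)` → a = [8, 7, 4, 818]
`print(a)` → prints [8, 7, 4, 818]
`print(b)` → prints [8, 7, 4]

Answer:
[8, 7, 4, 818]
[8, 7, 4]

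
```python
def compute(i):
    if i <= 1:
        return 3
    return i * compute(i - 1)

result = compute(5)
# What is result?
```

compute(5) = 5 * 4 * 3 * 2 * 3 = 360

Answer: 360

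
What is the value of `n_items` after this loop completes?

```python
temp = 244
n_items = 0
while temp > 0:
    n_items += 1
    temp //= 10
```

Count digits by repeated division by 10
`n_items` takes the values: 0 → 1 → 2 → 3

Answer: 3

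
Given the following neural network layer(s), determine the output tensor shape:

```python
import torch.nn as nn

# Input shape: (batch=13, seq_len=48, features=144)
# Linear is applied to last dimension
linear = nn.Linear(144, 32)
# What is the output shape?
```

Input: (13, 48, 144) -> Output: (13, 48, 32)

Answer: (13, 48, 32)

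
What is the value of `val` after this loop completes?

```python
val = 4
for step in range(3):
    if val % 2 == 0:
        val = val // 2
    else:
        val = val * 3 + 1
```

Collatz-style transformation from 4
`val` takes the values: 4 → 2 → 1 → 4

Answer: 4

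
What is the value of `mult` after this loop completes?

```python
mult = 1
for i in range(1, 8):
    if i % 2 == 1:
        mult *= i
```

Product of odd numbers 1 to 7
`mult` takes the values: 1 → 3 → 15 → 105

Answer: 105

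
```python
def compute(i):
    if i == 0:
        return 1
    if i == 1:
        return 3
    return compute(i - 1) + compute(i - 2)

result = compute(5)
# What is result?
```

Build up from base cases: compute(0)=1, compute(1)=3, compute(2)=4, compute(3)=7, compute(4)=11, compute(5)=18

Answer: 18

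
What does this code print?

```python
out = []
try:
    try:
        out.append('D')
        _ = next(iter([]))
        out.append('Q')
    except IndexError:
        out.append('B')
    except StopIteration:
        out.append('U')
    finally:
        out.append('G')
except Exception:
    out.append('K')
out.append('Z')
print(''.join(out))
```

Execution trace: 'D' (inner try body) → 'U' (inner except StopIteration) → 'G' (inner finally) → 'Z' (after the try/except). Output: DUGZ

Answer: DUGZ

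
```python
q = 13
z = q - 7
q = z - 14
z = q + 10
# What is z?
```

Trace:
`q = 13` → q = 13
`z = q - 7` → z = 6
`q = z - 14` → q = -8
`z = q + 10` → z = 2
So z = 2

Answer: 2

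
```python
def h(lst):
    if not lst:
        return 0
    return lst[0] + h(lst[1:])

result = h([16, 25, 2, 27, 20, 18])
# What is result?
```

16 + 25 + 2 + 27 + 20 + 18 + 0 = 108

Answer: 108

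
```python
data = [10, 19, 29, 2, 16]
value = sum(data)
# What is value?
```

Trace:
`data = [10, 19, 29, 2, 16]` → data = [10, 19, 29, 2, 16]
`value = sum(data)` → value = 76
So value = 76

Answer: 76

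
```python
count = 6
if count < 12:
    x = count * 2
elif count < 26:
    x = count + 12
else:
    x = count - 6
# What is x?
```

Trace:
`count = 6` → count = 6
`if count < 12: ...` → count < 12 is True → x = 12
So x = 12

Answer: 12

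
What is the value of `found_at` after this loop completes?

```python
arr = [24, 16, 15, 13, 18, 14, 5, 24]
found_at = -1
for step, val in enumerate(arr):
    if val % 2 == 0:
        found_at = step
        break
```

First even number index in [24, 16, 15, 13, 18, 14, 5, 24]
`found_at` takes the values: -1 → 0

Answer: 0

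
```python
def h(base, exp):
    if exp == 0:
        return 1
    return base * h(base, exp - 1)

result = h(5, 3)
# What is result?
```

h(5, 3) = 5 * 5 * 5 = 125

Answer: 125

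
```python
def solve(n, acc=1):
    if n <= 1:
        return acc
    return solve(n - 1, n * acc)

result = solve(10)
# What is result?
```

Accumulator trace (n, acc): (10, 1) -> (9, 10) -> (8, 90) -> (7, 720) -> (6, 5040) -> (5, 30240) -> (4, 151200) -> (3, 604800) -> (2, 1814400) -> (1, 3628800) -> return 3628800

Answer: 3628800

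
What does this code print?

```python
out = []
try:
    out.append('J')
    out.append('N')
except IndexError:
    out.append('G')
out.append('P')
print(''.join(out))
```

Execution trace: 'J' (try body) → 'N' (try body, no exception) → 'P' (after the try/except). Output: JNP

Answer: JNP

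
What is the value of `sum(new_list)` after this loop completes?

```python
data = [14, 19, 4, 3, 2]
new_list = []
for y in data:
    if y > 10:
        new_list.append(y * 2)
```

Sum of doubled values > 10
`new_list` takes the values: [] → [28] → [28, 38]
So `sum(new_list)` = 66

Answer: 66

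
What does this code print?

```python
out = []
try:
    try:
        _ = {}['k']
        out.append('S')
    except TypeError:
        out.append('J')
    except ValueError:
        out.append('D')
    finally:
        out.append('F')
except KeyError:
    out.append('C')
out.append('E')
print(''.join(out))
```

Execution trace: 'F' (finally) → 'C' (outer except KeyError) → 'E' (after the try/except). Output: FCE

Answer: FCE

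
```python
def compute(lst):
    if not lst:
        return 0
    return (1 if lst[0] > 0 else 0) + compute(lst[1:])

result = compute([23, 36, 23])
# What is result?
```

Count of positive elements in [23, 36, 23] = 3

Answer: 3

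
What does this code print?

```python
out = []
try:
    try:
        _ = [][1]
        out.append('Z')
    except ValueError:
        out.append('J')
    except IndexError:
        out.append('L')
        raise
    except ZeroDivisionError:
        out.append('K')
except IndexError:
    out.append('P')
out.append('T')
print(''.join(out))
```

Execution trace: 'L' (inner except IndexError) → 'P' (outer except IndexError) → 'T' (after the try/except). Output: LPT

Answer: LPT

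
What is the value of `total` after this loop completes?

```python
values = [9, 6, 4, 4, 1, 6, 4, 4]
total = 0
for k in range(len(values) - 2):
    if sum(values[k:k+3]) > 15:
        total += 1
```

Count windows with sum > 15
`total` takes the values: 0 → 1

Answer: 1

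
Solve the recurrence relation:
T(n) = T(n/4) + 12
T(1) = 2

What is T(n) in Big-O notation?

Each step divides n by 4 and adds 12. After log_4(n) steps we reach T(1)=2. So T(n) = 12·log_4(n) + 2 = O(log n).

Answer: O(log n)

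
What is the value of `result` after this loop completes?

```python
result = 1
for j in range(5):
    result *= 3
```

3^5 = 243
`result` takes the values: 1 → 3 → 9 → 27 → 81 → 243

Answer: 243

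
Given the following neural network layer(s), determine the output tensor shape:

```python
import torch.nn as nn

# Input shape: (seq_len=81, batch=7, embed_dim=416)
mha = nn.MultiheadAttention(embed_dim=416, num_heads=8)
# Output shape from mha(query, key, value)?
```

Input: (81, 7, 416) -> Output: (81, 7, 416)

Answer: (81, 7, 416)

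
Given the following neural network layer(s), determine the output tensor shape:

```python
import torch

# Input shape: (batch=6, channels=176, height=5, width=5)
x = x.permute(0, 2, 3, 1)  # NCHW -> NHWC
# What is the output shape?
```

Input: (6, 176, 5, 5) -> Output: (6, 5, 5, 176)

Answer: (6, 5, 5, 176)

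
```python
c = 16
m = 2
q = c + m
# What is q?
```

Trace:
`c = 16` → c = 16
`m = 2` → m = 2
`q = c + m` → q = 18
So q = 18

Answer: 18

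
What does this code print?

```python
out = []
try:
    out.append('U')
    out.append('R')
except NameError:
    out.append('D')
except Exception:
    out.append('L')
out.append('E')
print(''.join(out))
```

Execution trace: 'U' (try body) → 'R' (try body, no exception) → 'E' (after the try/except). Output: URE

Answer: URE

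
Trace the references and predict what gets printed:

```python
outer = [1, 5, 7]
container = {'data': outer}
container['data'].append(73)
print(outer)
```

Key concept: dict holds reference to list.
Step by step:
`outer = [1, 5, 7]` → outer = [1, 5, 7]
`container = {'data': outer}` → container = {'data': [1, 5, 7]}
`container['data'].append(73)` → outer = [1, 5, 7, 73]; container = {'data': [1, 5, 7, 73]}
`print(outer)` → prints [1, 5, 7, 73]

Answer: [1, 5, 7, 73]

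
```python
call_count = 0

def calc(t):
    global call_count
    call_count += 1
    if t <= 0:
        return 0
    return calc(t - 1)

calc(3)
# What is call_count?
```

Linear recursion stepping by 1: 4 calls from t=3 down to ≤0.

Answer: 4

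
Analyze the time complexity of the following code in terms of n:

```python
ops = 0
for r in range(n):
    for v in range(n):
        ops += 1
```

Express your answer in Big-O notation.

Each loop level contributes: n × n. Multiplying the contributions gives O(n^2).

Answer: O(n^2)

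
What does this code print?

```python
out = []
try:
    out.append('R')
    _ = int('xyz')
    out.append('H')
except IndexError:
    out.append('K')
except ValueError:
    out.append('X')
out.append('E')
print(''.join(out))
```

Execution trace: 'R' (try body) → 'X' (except ValueError) → 'E' (after the try/except). Output: RXE

Answer: RXE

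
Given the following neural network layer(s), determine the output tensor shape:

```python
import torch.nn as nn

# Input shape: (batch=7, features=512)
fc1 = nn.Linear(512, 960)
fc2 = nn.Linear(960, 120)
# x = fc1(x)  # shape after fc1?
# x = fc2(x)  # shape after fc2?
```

Input: (7, 512) -> after fc1: (7, 960) -> Output: (7, 120)

Answer: (7, 120)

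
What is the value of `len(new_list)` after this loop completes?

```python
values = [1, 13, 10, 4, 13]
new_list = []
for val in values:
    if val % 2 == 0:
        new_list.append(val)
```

Count even numbers in [1, 13, 10, 4, 13]
`new_list` takes the values: [] → [10] → [10, 4]
So `len(new_list)` = 2

Answer: 2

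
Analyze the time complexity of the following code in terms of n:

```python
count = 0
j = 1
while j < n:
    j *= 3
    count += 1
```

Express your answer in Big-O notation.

Each loop level contributes: log n. Multiplying the contributions gives O(log n).

Answer: O(log n)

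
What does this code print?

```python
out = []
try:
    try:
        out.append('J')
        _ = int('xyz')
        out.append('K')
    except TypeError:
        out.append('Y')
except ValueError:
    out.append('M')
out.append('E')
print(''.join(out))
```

Execution trace: 'J' (try body) → 'M' (outer except ValueError) → 'E' (after the try/except). Output: JME

Answer: JME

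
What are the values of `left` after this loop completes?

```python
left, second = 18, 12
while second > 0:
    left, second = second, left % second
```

GCD of 18 and 12
`left` takes the values: 18 → 12 → 6

Answer: 6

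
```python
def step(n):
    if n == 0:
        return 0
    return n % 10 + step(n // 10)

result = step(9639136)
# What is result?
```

Sum of digits of 9639136: 6 + 3 + 1 + 9 + 3 + 6 + 9 = 37

Answer: 37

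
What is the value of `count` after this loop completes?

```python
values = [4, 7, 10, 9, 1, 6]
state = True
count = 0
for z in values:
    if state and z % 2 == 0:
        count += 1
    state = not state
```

Count even values at even positions
`count` takes the values: 0 → 1 → 2

Answer: 2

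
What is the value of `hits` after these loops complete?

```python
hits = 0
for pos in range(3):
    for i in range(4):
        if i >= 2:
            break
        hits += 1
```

Inner breaks at 2, outer runs 3 times
`hits` takes the values: 0 → 1 → 2 → 3 → 4 → 5 → 6

Answer: 6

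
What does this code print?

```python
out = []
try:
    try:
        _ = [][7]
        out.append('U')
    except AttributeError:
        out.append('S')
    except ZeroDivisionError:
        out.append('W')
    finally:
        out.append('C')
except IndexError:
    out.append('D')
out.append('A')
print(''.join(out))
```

Execution trace: 'C' (inner finally) → 'D' (outer except IndexError) → 'A' (after the try/except). Output: CDA

Answer: CDA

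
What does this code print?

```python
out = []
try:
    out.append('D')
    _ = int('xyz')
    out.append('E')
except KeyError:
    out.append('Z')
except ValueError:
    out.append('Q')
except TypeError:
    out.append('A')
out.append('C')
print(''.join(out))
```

Execution trace: 'D' (try body) → 'Q' (except ValueError) → 'C' (after the try/except). Output: DQC

Answer: DQC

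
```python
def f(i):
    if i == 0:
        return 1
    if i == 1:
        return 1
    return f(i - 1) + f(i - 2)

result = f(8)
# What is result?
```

Build up from base cases: f(0)=1, f(1)=1, f(2)=2, f(3)=3, f(4)=5, f(5)=8, f(6)=13, ..., f(8)=34

Answer: 34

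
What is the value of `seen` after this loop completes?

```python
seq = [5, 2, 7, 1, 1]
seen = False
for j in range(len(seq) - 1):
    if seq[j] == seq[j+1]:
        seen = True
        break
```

Check consecutive duplicates in [5, 2, 7, 1, 1]
`seen` takes the values: False → True

Answer: True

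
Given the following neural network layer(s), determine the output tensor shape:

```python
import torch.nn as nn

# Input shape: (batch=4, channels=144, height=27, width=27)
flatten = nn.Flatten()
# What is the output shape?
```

Input: (4, 144, 27, 27) -> Output: (4, 104976)

Answer: (4, 104976)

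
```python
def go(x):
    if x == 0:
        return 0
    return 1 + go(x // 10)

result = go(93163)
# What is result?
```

Count of digits of 93163: 5

Answer: 5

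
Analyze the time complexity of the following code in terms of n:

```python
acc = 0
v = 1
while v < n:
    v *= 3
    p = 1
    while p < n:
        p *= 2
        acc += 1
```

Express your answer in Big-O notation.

Each loop level contributes: log n × log n. Multiplying the contributions gives O(log² n).

Answer: O(log² n)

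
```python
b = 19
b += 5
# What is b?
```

Trace:
`b = 19` → b = 19
`b += 5` → b = 24
So b = 24

Answer: 24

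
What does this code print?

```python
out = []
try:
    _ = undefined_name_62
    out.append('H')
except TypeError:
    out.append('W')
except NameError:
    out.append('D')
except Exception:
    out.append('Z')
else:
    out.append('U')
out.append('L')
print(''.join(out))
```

Execution trace: 'D' (except NameError) → 'L' (after the try/except). Output: DL

Answer: DL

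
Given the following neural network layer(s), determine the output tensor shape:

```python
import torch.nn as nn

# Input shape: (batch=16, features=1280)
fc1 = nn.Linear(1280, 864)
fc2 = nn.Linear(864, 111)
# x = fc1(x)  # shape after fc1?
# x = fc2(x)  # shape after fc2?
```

Input: (16, 1280) -> after fc1: (16, 864) -> Output: (16, 111)

Answer: (16, 111)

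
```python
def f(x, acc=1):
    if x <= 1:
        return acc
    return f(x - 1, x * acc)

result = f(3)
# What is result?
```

Accumulator trace (n, acc): (3, 1) -> (2, 3) -> (1, 6) -> return 6

Answer: 6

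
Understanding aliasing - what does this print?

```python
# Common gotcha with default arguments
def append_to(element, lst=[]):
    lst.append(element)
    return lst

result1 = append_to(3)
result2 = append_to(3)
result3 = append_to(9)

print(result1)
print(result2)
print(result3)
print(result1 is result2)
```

Key concept: mutable default argument gotcha.
Step by step:
`result1 = append_to(3)` → result1 = [3]
`result2 = append_to(3)` → result1 = [3, 3] (same object as result2); result2 = [3, 3] (same object as result1)
`result3 = append_to(9)` → result1 = [3, 3, 9] (same object as result2, result3); result2 = [3, 3, 9] (same object as result1, result3); result3 = [3, 3, 9] (same object as result1, result2)
`print(result1)` → prints [3, 3, 9]
`print(result2)` → prints [3, 3, 9]
`print(result3)` → prints [3, 3, 9]
`print(result1 is result2)` → prints True

Answer:
[3, 3, 9]
[3, 3, 9]
[3, 3, 9]
True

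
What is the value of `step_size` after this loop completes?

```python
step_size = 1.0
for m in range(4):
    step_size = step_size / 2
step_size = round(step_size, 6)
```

Halving LR 4 times: 1 / 2^4
`step_size` takes the values: 1.0 → 0.5 → 0.25 → 0.125 → 0.0625

Answer: 0.0625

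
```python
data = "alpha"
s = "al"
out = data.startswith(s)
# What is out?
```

Trace:
`data = "alpha"` → data = 'alpha'
`s = "al"` → s = 'al'
`out = data.startswith(s)` → out = True
So out = True

Answer: True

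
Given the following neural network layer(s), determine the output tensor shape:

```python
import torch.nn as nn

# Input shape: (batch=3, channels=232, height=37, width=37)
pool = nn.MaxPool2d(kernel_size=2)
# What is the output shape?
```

Input: (3, 232, 37, 37) -> Output: (3, 232, 18, 18)

Answer: (3, 232, 18, 18)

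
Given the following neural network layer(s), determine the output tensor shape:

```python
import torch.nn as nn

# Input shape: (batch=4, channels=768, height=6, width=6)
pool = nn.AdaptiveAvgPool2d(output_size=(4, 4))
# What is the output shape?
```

Input: (4, 768, 6, 6) -> Output: (4, 768, 4, 4)

Answer: (4, 768, 4, 4)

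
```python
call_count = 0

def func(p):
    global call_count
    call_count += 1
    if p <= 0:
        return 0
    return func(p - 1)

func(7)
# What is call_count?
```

Linear recursion stepping by 1: 8 calls from p=7 down to ≤0.

Answer: 8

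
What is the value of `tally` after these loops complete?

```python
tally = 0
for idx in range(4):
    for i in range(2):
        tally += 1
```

4 * 2 = 8
`tally` takes the values: 0 → 1 → 2 → 3 → 4 → 5 → 6 → 7 → 8

Answer: 8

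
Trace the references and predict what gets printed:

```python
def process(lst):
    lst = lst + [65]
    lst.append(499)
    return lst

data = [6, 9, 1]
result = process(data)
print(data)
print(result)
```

Key concept: rebinding parameter vs mutation.
Step by step:
`data = [6, 9, 1]` → data = [6, 9, 1]
`result = process(data)` → result = [6, 9, 1, 65, 499]
`print(data)` → prints [6, 9, 1]
`print(result)` → prints [6, 9, 1, 65, 499]

Answer:
[6, 9, 1]
[6, 9, 1, 65, 499]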